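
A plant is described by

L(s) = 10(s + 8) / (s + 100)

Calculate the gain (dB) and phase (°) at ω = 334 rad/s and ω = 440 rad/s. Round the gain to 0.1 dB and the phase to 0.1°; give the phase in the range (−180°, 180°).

ω = 334: 19.6 dB, 15.3°; ω = 440: 19.8 dB, 11.8°

At s = jω = j334:
zero (s+8): 8 + j334 → |·| = √(8²+334²) = √111620 ≈ 334.1, ∠ = arctan(334/8) ≈ 88.63°
pole (s+100): 100 + j334 → |·| = √(100²+334²) = √121556 ≈ 348.65, ∠ = arctan(334/100) ≈ 73.33°
|L| = 10 · 334.1 / 348.65 ≈ 9.5827
Gain = 20 log₁₀(9.5827) ≈ 19.63 dB
∠L = 88.63° − 73.33° = 15.30°

At s = jω = j440:
zero (s+8): 8 + j440 → |·| = √(8²+440²) = √193664 ≈ 440.07, ∠ = arctan(440/8) ≈ 88.96°
pole (s+100): 100 + j440 → |·| = √(100²+440²) = √203600 ≈ 451.22, ∠ = arctan(440/100) ≈ 77.20°
|L| = 10 · 440.07 / 451.22 ≈ 9.7529
Gain = 20 log₁₀(9.7529) ≈ 19.78 dB
∠L = 88.96° − 77.20° = 11.76°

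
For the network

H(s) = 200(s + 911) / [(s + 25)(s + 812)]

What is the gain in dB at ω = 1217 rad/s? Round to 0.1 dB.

-15.4 dB

At s = jω = j1217:
zero (s+911): 911 + j1217 → |·| = √(911²+1217²) = √2311010 ≈ 1520.2, ∠ = arctan(1217/911) ≈ 53.18°
pole (s+25): 25 + j1217 → |·| = √(25²+1217²) = √1481714 ≈ 1217.3, ∠ = arctan(1217/25) ≈ 88.82°
pole (s+812): 812 + j1217 → |·| = √(812²+1217²) = √2140433 ≈ 1463, ∠ = arctan(1217/812) ≈ 56.29°
|H| = 200 · 1520.2 / 1.7809e+06 ≈ 0.17072
Gain = 20 log₁₀(0.17072) ≈ -15.35 dB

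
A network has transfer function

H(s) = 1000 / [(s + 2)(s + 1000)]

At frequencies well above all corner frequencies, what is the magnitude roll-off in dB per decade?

Each pole contributes −20 dB/decade at high frequency; each zero contributes +20 dB/decade.
Net: 0 zero(s) − 2 pole(s) → -40 dB/decade.

-40 dB/decade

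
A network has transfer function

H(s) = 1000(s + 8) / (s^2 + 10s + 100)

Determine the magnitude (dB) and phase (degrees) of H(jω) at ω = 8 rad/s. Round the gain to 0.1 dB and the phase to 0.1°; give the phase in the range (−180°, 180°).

At s = jω = j8:
zero (s+8): 8 + j8 → |·| = √(8²+8²) = √128 ≈ 11.314, ∠ = arctan(8/8) ≈ 45.00°
quadratic: (j8)² + 10·j8 + 100 = 36 + j80 → |·| ≈ 87.727, ∠ ≈ 65.77°
|H| = 1000 · 11.314 / 87.727 ≈ 128.97
Gain = 20 log₁₀(128.97) ≈ 42.21 dB
∠H = 45.00° − 65.77° = -20.77°

42.2 dB, -20.8°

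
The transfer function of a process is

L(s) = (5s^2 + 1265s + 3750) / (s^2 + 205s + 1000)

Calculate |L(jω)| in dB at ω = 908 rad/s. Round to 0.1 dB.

Substitute s = j908:
Numerator: 5(j908)^2 + 1265(j908) + 3750 = -4118570 + j1148620
Denominator: (j908)^2 + 205(j908) + 1000 = -823464 + j186140
|N| = √(4118570² + 1148620²) ≈ 4.2757e+06, ∠N ≈ 164.42°
|D| = √(823464² + 186140²) ≈ 8.4424e+05, ∠D ≈ 167.26°
|L| = 4.2757e+06 / 8.4424e+05 ≈ 5.0646
Gain = 20 log₁₀(5.0646) ≈ 14.09 dB

14.1 dB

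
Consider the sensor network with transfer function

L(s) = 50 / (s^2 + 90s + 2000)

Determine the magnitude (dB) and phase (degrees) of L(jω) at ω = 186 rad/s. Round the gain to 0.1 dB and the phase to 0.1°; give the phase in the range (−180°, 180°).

-57.3 dB, -152.8°

Substitute s = j186:
Numerator: 50 = 50 + j0
Denominator: (j186)^2 + 90(j186) + 2000 = -32596 + j16740
|N| = √(50² + 0²) ≈ 50, ∠N ≈ 0.00°
|D| = √(32596² + 16740²) ≈ 36643, ∠D ≈ 152.82°
|L| = 50 / 36643 ≈ 0.0013645
Gain = 20 log₁₀(0.0013645) ≈ -57.30 dB
∠L = 0.00° − 152.82° = -152.82°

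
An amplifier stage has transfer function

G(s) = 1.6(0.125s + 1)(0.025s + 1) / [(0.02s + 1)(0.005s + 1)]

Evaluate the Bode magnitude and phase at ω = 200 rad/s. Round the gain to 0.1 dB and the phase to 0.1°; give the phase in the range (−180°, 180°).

30.9 dB, 45.4°

At ω = 200 rad/s:
zero (1 + j200·0.125) = 1 + j25 → |·| ≈ 25.02, ∠ ≈ 87.71°
zero (1 + j200·0.025) = 1 + j5 → |·| ≈ 5.099, ∠ ≈ 78.69°
pole (1 + j200·0.02) = 1 + j4 → |·| ≈ 4.1231, ∠ ≈ 75.96°
pole (1 + j200·0.005) = 1 + j1 → |·| ≈ 1.4142, ∠ ≈ 45.00°
|G| = 1.6 · 25.02 · 5.099 / (4.1231 · 1.4142) ≈ 35.007
Gain = 20 log₁₀(35.007) ≈ 30.88 dB
∠G = (87.71° + 78.69°) − (75.96° + 45.00°) = 45.44°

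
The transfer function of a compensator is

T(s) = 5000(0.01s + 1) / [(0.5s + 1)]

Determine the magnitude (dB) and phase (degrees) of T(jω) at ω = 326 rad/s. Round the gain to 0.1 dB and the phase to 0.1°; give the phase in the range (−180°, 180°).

40.4 dB, -16.7°

At ω = 326 rad/s:
zero (1 + j326·0.01) = 1 + j3.26 → |·| ≈ 3.4099, ∠ ≈ 72.95°
pole (1 + j326·0.5) = 1 + j163 → |·| ≈ 163, ∠ ≈ 89.65°
|T| = 5000 · 3.4099 / (163) ≈ 104.6
Gain = 20 log₁₀(104.6) ≈ 40.39 dB
∠T = (72.95°) − (89.65°) = -16.70°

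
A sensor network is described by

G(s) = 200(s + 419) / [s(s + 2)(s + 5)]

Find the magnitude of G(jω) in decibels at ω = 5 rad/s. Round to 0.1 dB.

52.9 dB

At s = jω = j5:
zero (s+419): 419 + j5 → |·| = √(419²+5²) = √175586 ≈ 419.03, ∠ = arctan(5/419) ≈ 0.68°
pole (s+2): 2 + j5 → |·| = √(2²+5²) = √29 ≈ 5.3852, ∠ = arctan(5/2) ≈ 68.20°
pole (s+5): 5 + j5 → |·| = √(5²+5²) = √50 ≈ 7.0711, ∠ = arctan(5/5) ≈ 45.00°
pole at origin: |s| = 5, ∠ = 90.00° (in denominator)
|G| = 200 · 419.03 / 190.4 ≈ 440.16
Gain = 20 log₁₀(440.16) ≈ 52.87 dB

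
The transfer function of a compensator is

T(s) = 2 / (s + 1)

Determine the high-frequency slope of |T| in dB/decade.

-20 dB/decade

Each pole contributes −20 dB/decade at high frequency; each zero contributes +20 dB/decade.
Net: 0 zero(s) − 1 pole(s) → -20 dB/decade.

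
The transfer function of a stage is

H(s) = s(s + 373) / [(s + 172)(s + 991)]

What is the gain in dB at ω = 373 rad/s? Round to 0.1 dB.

At s = jω = j373:
zero (s+373): 373 + j373 → |·| = √(373²+373²) = √278258 ≈ 527.5, ∠ = arctan(373/373) ≈ 45.00°
zero at origin: s = j373 → |·| = 373, ∠ = 90.00°
pole (s+172): 172 + j373 → |·| = √(172²+373²) = √168713 ≈ 410.75, ∠ = arctan(373/172) ≈ 65.24°
pole (s+991): 991 + j373 → |·| = √(991²+373²) = √1121210 ≈ 1058.9, ∠ = arctan(373/991) ≈ 20.63°
|H| = 1 · 1.9676e+05 / 4.3494e+05 ≈ 0.45238
Gain = 20 log₁₀(0.45238) ≈ -6.89 dB

-6.9 dB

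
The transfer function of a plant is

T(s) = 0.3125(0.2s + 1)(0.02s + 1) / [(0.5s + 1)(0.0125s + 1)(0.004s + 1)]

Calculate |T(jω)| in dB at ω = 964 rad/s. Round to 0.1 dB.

At ω = 964 rad/s:
zero (1 + j964·0.2) = 1 + j192.8 → |·| ≈ 192.8, ∠ ≈ 89.70°
zero (1 + j964·0.02) = 1 + j19.28 → |·| ≈ 19.306, ∠ ≈ 87.03°
pole (1 + j964·0.5) = 1 + j482 → |·| ≈ 482, ∠ ≈ 89.88°
pole (1 + j964·0.0125) = 1 + j12.05 → |·| ≈ 12.091, ∠ ≈ 85.26°
pole (1 + j964·0.004) = 1 + j3.856 → |·| ≈ 3.9836, ∠ ≈ 75.46°
|T| = 0.3125 · 192.8 · 19.306 / (482 · 12.091 · 3.9836) ≈ 0.050103
Gain = 20 log₁₀(0.050103) ≈ -26.00 dB

-26.0 dB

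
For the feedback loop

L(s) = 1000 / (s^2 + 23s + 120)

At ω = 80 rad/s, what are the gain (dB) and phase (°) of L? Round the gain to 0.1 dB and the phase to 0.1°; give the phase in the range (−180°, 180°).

-16.3 dB, -163.7°

Substitute s = j80:
Numerator: 1000 = 1000 + j0
Denominator: (j80)^2 + 23(j80) + 120 = -6280 + j1840
|N| = √(1000² + 0²) ≈ 1000, ∠N ≈ 0.00°
|D| = √(6280² + 1840²) ≈ 6544, ∠D ≈ 163.67°
|L| = 1000 / 6544 ≈ 0.15281
Gain = 20 log₁₀(0.15281) ≈ -16.32 dB
∠L = 0.00° − 163.67° = -163.67°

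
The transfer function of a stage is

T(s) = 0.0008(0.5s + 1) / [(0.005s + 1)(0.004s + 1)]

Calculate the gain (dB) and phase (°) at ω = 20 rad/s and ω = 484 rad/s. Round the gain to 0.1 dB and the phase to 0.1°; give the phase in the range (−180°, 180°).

At ω = 20 rad/s:
zero (1 + j20·0.5) = 1 + j10 → |·| ≈ 10.05, ∠ ≈ 84.29°
pole (1 + j20·0.005) = 1 + j0.1 → |·| ≈ 1.005, ∠ ≈ 5.71°
pole (1 + j20·0.004) = 1 + j0.08 → |·| ≈ 1.0032, ∠ ≈ 4.57°
|T| = 0.0008 · 10.05 / (1.005 · 1.0032) ≈ 0.0079745
Gain = 20 log₁₀(0.0079745) ≈ -41.97 dB
∠T = (84.29°) − (5.71° + 4.57°) = 74.01°

At ω = 484 rad/s:
zero (1 + j484·0.5) = 1 + j242 → |·| ≈ 242, ∠ ≈ 89.76°
pole (1 + j484·0.005) = 1 + j2.42 → |·| ≈ 2.6185, ∠ ≈ 67.55°
pole (1 + j484·0.004) = 1 + j1.936 → |·| ≈ 2.179, ∠ ≈ 62.68°
|T| = 0.0008 · 242 / (2.6185 · 2.179) ≈ 0.033931
Gain = 20 log₁₀(0.033931) ≈ -29.39 dB
∠T = (89.76°) − (67.55° + 62.68°) = -40.47°

ω = 20: -42.0 dB, 74.0°; ω = 484: -29.4 dB, -40.5°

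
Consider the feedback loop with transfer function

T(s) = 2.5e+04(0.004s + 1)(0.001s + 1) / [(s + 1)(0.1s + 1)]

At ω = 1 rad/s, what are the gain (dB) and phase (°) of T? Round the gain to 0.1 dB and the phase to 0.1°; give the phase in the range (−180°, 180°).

84.9 dB, -50.4°

At ω = 1 rad/s:
zero (1 + j1·0.004) = 1 + j0.004 → |·| ≈ 1, ∠ ≈ 0.23°
zero (1 + j1·0.001) = 1 + j0.001 → |·| ≈ 1, ∠ ≈ 0.06°
pole (1 + j1·1) = 1 + j1 → |·| ≈ 1.4142, ∠ ≈ 45.00°
pole (1 + j1·0.1) = 1 + j0.1 → |·| ≈ 1.005, ∠ ≈ 5.71°
|T| = 2.5e+04 · 1 · 1 / (1.4142 · 1.005) ≈ 17590
Gain = 20 log₁₀(17590) ≈ 84.91 dB
∠T = (0.23° + 0.06°) − (45.00° + 5.71°) = -50.42°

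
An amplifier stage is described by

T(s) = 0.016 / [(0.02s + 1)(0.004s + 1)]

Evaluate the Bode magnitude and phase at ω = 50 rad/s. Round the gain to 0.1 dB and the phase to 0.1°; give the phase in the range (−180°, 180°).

-39.1 dB, -56.3°

At ω = 50 rad/s:
pole (1 + j50·0.02) = 1 + j1 → |·| ≈ 1.4142, ∠ ≈ 45.00°
pole (1 + j50·0.004) = 1 + j0.2 → |·| ≈ 1.0198, ∠ ≈ 11.31°
|T| = 0.016 · 1 / (1.4142 · 1.0198) ≈ 0.011094
Gain = 20 log₁₀(0.011094) ≈ -39.10 dB
∠T = (0°) − (45.00° + 11.31°) = -56.31°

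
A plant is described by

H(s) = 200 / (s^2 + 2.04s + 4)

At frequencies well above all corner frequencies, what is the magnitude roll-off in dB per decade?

Each pole contributes −20 dB/decade at high frequency; each zero contributes +20 dB/decade.
Net: 0 zero(s) − 2 pole(s) → -40 dB/decade.

-40 dB/decade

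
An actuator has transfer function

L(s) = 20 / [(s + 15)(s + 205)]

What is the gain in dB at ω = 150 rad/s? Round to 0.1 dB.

-65.6 dB

At s = jω = j150:
pole (s+15): 15 + j150 → |·| = √(15²+150²) = √22725 ≈ 150.75, ∠ = arctan(150/15) ≈ 84.29°
pole (s+205): 205 + j150 → |·| = √(205²+150²) = √64525 ≈ 254.02, ∠ = arctan(150/205) ≈ 36.19°
|L| = 20 / 38294 ≈ 0.00052228
Gain = 20 log₁₀(0.00052228) ≈ -65.64 dB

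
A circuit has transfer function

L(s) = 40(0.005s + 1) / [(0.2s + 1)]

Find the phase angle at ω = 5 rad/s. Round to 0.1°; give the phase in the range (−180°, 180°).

-43.6°

At ω = 5 rad/s:
zero (1 + j5·0.005) = 1 + j0.025 → |·| ≈ 1.0003, ∠ ≈ 1.43°
pole (1 + j5·0.2) = 1 + j1 → |·| ≈ 1.4142, ∠ ≈ 45.00°
∠L = (1.43°) − (45.00°) = -43.57°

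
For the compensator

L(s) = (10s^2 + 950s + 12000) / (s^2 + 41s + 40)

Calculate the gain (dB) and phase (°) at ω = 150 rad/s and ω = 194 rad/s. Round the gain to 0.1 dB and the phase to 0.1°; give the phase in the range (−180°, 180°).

ω = 150: 20.8 dB, -18.5°; ω = 194: 20.5 dB, -14.9°

Substitute s = j150:
Numerator: 10(j150)^2 + 950(j150) + 12000 = -213000 + j142500
Denominator: (j150)^2 + 41(j150) + 40 = -22460 + j6150
|N| = √(213000² + 142500²) ≈ 2.5627e+05, ∠N ≈ 146.22°
|D| = √(22460² + 6150²) ≈ 23287, ∠D ≈ 164.69°
|L| = 2.5627e+05 / 23287 ≈ 11.005
Gain = 20 log₁₀(11.005) ≈ 20.83 dB
∠L = 146.22° − 164.69° = -18.47°

Substitute s = j194:
Numerator: 10(j194)^2 + 950(j194) + 12000 = -364360 + j184300
Denominator: (j194)^2 + 41(j194) + 40 = -37596 + j7954
|N| = √(364360² + 184300²) ≈ 4.0832e+05, ∠N ≈ 153.17°
|D| = √(37596² + 7954²) ≈ 38428, ∠D ≈ 168.05°
|L| = 4.0832e+05 / 38428 ≈ 10.626
Gain = 20 log₁₀(10.626) ≈ 20.53 dB
∠L = 153.17° − 168.05° = -14.88°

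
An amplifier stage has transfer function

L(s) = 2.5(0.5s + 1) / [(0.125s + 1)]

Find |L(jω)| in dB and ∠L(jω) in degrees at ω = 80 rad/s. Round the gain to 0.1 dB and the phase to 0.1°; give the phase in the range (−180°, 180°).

At ω = 80 rad/s:
zero (1 + j80·0.5) = 1 + j40 → |·| ≈ 40.012, ∠ ≈ 88.57°
pole (1 + j80·0.125) = 1 + j10 → |·| ≈ 10.05, ∠ ≈ 84.29°
|L| = 2.5 · 40.012 / (10.05) ≈ 9.9532
Gain = 20 log₁₀(9.9532) ≈ 19.96 dB
∠L = (88.57°) − (84.29°) = 4.28°

20.0 dB, 4.3°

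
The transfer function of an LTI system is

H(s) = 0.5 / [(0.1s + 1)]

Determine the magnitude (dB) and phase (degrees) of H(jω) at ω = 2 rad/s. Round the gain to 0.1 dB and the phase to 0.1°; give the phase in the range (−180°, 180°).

At ω = 2 rad/s:
pole (1 + j2·0.1) = 1 + j0.2 → |·| ≈ 1.0198, ∠ ≈ 11.31°
|H| = 0.5 · 1 / (1.0198) ≈ 0.49029
Gain = 20 log₁₀(0.49029) ≈ -6.19 dB
∠H = (0°) − (11.31°) = -11.31°

-6.2 dB, -11.3°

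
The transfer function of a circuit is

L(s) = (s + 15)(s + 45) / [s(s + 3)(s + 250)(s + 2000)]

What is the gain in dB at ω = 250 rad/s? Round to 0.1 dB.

At s = jω = j250:
zero (s+15): 15 + j250 → |·| = √(15²+250²) = √62725 ≈ 250.45, ∠ = arctan(250/15) ≈ 86.57°
zero (s+45): 45 + j250 → |·| = √(45²+250²) = √64525 ≈ 254.02, ∠ = arctan(250/45) ≈ 79.80°
pole (s+3): 3 + j250 → |·| = √(3²+250²) = √62509 ≈ 250.02, ∠ = arctan(250/3) ≈ 89.31°
pole (s+250): 250 + j250 → |·| = √(250²+250²) = √125000 ≈ 353.55, ∠ = arctan(250/250) ≈ 45.00°
pole (s+2000): 2000 + j250 → |·| = √(2000²+250²) = √4062500 ≈ 2015.6, ∠ = arctan(250/2000) ≈ 7.13°
pole at origin: |s| = 250, ∠ = 90.00° (in denominator)
|L| = 1 · 63619 / 4.4542e+10 ≈ 1.4283e-06
Gain = 20 log₁₀(1.4283e-06) ≈ -116.90 dB

-116.9 dB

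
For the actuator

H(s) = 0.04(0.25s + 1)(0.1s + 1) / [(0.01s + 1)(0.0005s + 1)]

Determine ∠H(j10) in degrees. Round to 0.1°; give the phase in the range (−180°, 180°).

At ω = 10 rad/s:
zero (1 + j10·0.25) = 1 + j2.5 → |·| ≈ 2.6926, ∠ ≈ 68.20°
zero (1 + j10·0.1) = 1 + j1 → |·| ≈ 1.4142, ∠ ≈ 45.00°
pole (1 + j10·0.01) = 1 + j0.1 → |·| ≈ 1.005, ∠ ≈ 5.71°
pole (1 + j10·0.0005) = 1 + j0.005 → |·| ≈ 1, ∠ ≈ 0.29°
∠H = (68.20° + 45.00°) − (5.71° + 0.29°) = 107.20°

107.2°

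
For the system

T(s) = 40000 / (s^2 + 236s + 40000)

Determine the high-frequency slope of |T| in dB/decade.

-40 dB/decade

Each pole contributes −20 dB/decade at high frequency; each zero contributes +20 dB/decade.
Net: 0 zero(s) − 2 pole(s) → -40 dB/decade.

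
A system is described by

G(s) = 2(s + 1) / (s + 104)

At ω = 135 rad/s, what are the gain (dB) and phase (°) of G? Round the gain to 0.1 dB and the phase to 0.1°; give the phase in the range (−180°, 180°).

At s = jω = j135:
zero (s+1): 1 + j135 → |·| = √(1²+135²) = √18226 ≈ 135, ∠ = arctan(135/1) ≈ 89.58°
pole (s+104): 104 + j135 → |·| = √(104²+135²) = √29041 ≈ 170.41, ∠ = arctan(135/104) ≈ 52.39°
|G| = 2 · 135 / 170.41 ≈ 1.5844
Gain = 20 log₁₀(1.5844) ≈ 4.00 dB
∠G = 89.58° − 52.39° = 37.19°

4.0 dB, 37.2°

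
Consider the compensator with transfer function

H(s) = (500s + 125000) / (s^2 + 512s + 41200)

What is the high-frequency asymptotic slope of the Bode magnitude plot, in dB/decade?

Each pole contributes −20 dB/decade at high frequency; each zero contributes +20 dB/decade.
Net: 1 zero(s) − 2 pole(s) → -20 dB/decade.

-20 dB/decade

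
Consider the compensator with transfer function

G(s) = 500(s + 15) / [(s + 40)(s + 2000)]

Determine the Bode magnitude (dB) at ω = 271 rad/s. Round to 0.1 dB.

At s = jω = j271:
zero (s+15): 15 + j271 → |·| = √(15²+271²) = √73666 ≈ 271.41, ∠ = arctan(271/15) ≈ 86.83°
pole (s+40): 40 + j271 → |·| = √(40²+271²) = √75041 ≈ 273.94, ∠ = arctan(271/40) ≈ 81.60°
pole (s+2000): 2000 + j271 → |·| = √(2000²+271²) = √4073441 ≈ 2018.3, ∠ = arctan(271/2000) ≈ 7.72°
|G| = 500 · 271.41 / 5.5289e+05 ≈ 0.24545
Gain = 20 log₁₀(0.24545) ≈ -12.20 dB

-12.2 dB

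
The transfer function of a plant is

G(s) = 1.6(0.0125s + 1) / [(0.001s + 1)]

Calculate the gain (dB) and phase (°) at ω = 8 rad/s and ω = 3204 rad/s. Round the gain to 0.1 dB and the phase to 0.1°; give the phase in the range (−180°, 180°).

At ω = 8 rad/s:
zero (1 + j8·0.0125) = 1 + j0.1 → |·| ≈ 1.005, ∠ ≈ 5.71°
pole (1 + j8·0.001) = 1 + j0.008 → |·| ≈ 1, ∠ ≈ 0.46°
|G| = 1.6 · 1.005 / (1) ≈ 1.608
Gain = 20 log₁₀(1.608) ≈ 4.13 dB
∠G = (5.71°) − (0.46°) = 5.25°

At ω = 3204 rad/s:
zero (1 + j3204·0.0125) = 1 + j40.05 → |·| ≈ 40.062, ∠ ≈ 88.57°
pole (1 + j3204·0.001) = 1 + j3.204 → |·| ≈ 3.3564, ∠ ≈ 72.67°
|G| = 1.6 · 40.062 / (3.3564) ≈ 19.098
Gain = 20 log₁₀(19.098) ≈ 25.62 dB
∠G = (88.57°) − (72.67°) = 15.90°

ω = 8: 4.1 dB, 5.3°; ω = 3204: 25.6 dB, 15.9°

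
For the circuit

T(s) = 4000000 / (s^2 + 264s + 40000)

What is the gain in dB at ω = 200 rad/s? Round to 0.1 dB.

At s = jω = j200:
quadratic: (j200)² + 264·j200 + 40000 = 0 + j52800 → |·| ≈ 52800, ∠ ≈ 90.00°
|T| = 4000000 / 52800 ≈ 75.758
Gain = 20 log₁₀(75.758) ≈ 37.59 dB

37.6 dB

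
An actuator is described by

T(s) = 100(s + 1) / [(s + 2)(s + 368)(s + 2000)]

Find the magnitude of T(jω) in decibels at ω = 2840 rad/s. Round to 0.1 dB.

At s = jω = j2840:
zero (s+1): 1 + j2840 → |·| = √(1²+2840²) = √8065601 ≈ 2840, ∠ = arctan(2840/1) ≈ 89.98°
pole (s+2): 2 + j2840 → |·| = √(2²+2840²) = √8065604 ≈ 2840, ∠ = arctan(2840/2) ≈ 89.96°
pole (s+368): 368 + j2840 → |·| = √(368²+2840²) = √8201024 ≈ 2863.7, ∠ = arctan(2840/368) ≈ 82.62°
pole (s+2000): 2000 + j2840 → |·| = √(2000²+2840²) = √12065600 ≈ 3473.6, ∠ = arctan(2840/2000) ≈ 54.85°
|T| = 100 · 2840 / 2.825e+10 ≈ 1.0053e-05
Gain = 20 log₁₀(1.0053e-05) ≈ -99.95 dB

-100.0 dB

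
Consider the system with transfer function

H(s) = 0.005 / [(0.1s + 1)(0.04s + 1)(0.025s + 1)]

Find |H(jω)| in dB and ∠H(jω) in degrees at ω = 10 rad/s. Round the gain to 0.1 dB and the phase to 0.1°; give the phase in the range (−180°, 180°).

At ω = 10 rad/s:
pole (1 + j10·0.1) = 1 + j1 → |·| ≈ 1.4142, ∠ ≈ 45.00°
pole (1 + j10·0.04) = 1 + j0.4 → |·| ≈ 1.077, ∠ ≈ 21.80°
pole (1 + j10·0.025) = 1 + j0.25 → |·| ≈ 1.0308, ∠ ≈ 14.04°
|H| = 0.005 · 1 / (1.4142 · 1.077 · 1.0308) ≈ 0.0031847
Gain = 20 log₁₀(0.0031847) ≈ -49.94 dB
∠H = (0°) − (45.00° + 21.80° + 14.04°) = -80.84°

-49.9 dB, -80.8°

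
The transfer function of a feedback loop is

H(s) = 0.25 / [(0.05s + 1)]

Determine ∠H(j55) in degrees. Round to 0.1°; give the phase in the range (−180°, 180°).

At ω = 55 rad/s:
pole (1 + j55·0.05) = 1 + j2.75 → |·| ≈ 2.9262, ∠ ≈ 70.02°
∠H = (0°) − (70.02°) = -70.02°

-70.0°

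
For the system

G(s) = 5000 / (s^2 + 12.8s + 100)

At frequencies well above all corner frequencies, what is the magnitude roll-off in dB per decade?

-40 dB/decade

Each pole contributes −20 dB/decade at high frequency; each zero contributes +20 dB/decade.
Net: 0 zero(s) − 2 pole(s) → -40 dB/decade.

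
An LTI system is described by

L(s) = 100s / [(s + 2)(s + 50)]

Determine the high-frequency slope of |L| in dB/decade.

-20 dB/decade

Each pole contributes −20 dB/decade at high frequency; each zero contributes +20 dB/decade.
Net: 1 zero(s) − 2 pole(s) → -20 dB/decade.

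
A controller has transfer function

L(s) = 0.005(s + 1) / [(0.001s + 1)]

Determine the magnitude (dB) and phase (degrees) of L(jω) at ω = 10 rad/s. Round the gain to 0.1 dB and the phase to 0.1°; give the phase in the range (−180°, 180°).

-26.0 dB, 83.7°

At ω = 10 rad/s:
zero (1 + j10·1) = 1 + j10 → |·| ≈ 10.05, ∠ ≈ 84.29°
pole (1 + j10·0.001) = 1 + j0.01 → |·| ≈ 1, ∠ ≈ 0.57°
|L| = 0.005 · 10.05 / (1) ≈ 0.05025
Gain = 20 log₁₀(0.05025) ≈ -25.98 dB
∠L = (84.29°) − (0.57°) = 83.72°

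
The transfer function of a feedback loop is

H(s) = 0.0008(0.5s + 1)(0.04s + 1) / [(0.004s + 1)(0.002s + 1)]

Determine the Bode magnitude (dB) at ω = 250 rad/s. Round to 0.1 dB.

-3.9 dB

At ω = 250 rad/s:
zero (1 + j250·0.5) = 1 + j125 → |·| ≈ 125, ∠ ≈ 89.54°
zero (1 + j250·0.04) = 1 + j10 → |·| ≈ 10.05, ∠ ≈ 84.29°
pole (1 + j250·0.004) = 1 + j1 → |·| ≈ 1.4142, ∠ ≈ 45.00°
pole (1 + j250·0.002) = 1 + j0.5 → |·| ≈ 1.118, ∠ ≈ 26.57°
|H| = 0.0008 · 125 · 10.05 / (1.4142 · 1.118) ≈ 0.63564
Gain = 20 log₁₀(0.63564) ≈ -3.94 dB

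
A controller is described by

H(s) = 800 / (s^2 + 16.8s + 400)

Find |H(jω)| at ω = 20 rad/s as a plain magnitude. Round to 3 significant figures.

2.38

At s = jω = j20:
quadratic: (j20)² + 16.8·j20 + 400 = 0 + j336 → |·| ≈ 336, ∠ ≈ 90.00°
|H| = 800 / 336 ≈ 2.381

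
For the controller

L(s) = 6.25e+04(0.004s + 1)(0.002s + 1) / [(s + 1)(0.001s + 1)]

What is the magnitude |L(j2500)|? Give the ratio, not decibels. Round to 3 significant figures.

At ω = 2500 rad/s:
zero (1 + j2500·0.004) = 1 + j10 → |·| ≈ 10.05, ∠ ≈ 84.29°
zero (1 + j2500·0.002) = 1 + j5 → |·| ≈ 5.099, ∠ ≈ 78.69°
pole (1 + j2500·1) = 1 + j2500 → |·| ≈ 2500, ∠ ≈ 89.98°
pole (1 + j2500·0.001) = 1 + j2.5 → |·| ≈ 2.6926, ∠ ≈ 68.20°
|L| = 6.25e+04 · 10.05 · 5.099 / (2500 · 2.6926) ≈ 475.79

476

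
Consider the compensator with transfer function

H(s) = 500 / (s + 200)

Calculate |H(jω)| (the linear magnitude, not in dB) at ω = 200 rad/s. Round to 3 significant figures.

Substitute s = j200:
Numerator: 500 = 500 + j0
Denominator: (j200) + 200 = 200 + j200
|N| = √(500² + 0²) ≈ 500, ∠N ≈ 0.00°
|D| = √(200² + 200²) ≈ 282.84, ∠D ≈ 45.00°
|H| = 500 / 282.84 ≈ 1.7678

1.77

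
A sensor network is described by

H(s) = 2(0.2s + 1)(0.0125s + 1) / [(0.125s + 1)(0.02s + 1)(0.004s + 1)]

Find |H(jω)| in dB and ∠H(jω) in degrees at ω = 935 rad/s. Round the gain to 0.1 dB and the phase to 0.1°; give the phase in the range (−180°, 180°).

At ω = 935 rad/s:
zero (1 + j935·0.2) = 1 + j187 → |·| ≈ 187, ∠ ≈ 89.69°
zero (1 + j935·0.0125) = 1 + j11.6875 → |·| ≈ 11.73, ∠ ≈ 85.11°
pole (1 + j935·0.125) = 1 + j116.875 → |·| ≈ 116.88, ∠ ≈ 89.51°
pole (1 + j935·0.02) = 1 + j18.7 → |·| ≈ 18.727, ∠ ≈ 86.94°
pole (1 + j935·0.004) = 1 + j3.74 → |·| ≈ 3.8714, ∠ ≈ 75.03°
|H| = 2 · 187 · 11.73 / (116.88 · 18.727 · 3.8714) ≈ 0.51772
Gain = 20 log₁₀(0.51772) ≈ -5.72 dB
∠H = (89.69° + 85.11°) − (89.51° + 86.94° + 75.03°) = -76.68°

-5.7 dB, -76.7°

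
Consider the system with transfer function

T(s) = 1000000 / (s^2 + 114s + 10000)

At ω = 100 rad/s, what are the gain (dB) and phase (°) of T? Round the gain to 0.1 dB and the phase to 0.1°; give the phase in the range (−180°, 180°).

At s = jω = j100:
quadratic: (j100)² + 114·j100 + 10000 = 0 + j11400 → |·| ≈ 11400, ∠ ≈ 90.00°
|T| = 1000000 / 11400 ≈ 87.719
Gain = 20 log₁₀(87.719) ≈ 38.86 dB
∠T = 0.00° − 90.00° = -90.00°

38.9 dB, -90.0°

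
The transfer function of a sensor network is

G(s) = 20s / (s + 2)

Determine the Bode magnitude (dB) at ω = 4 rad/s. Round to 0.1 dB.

25.1 dB

At s = jω = j4:
zero at origin: s = j4 → |·| = 4, ∠ = 90.00°
pole (s+2): 2 + j4 → |·| = √(2²+4²) = √20 ≈ 4.4721, ∠ = arctan(4/2) ≈ 63.43°
|G| = 20 · 4 / 4.4721 ≈ 17.889
Gain = 20 log₁₀(17.889) ≈ 25.05 dB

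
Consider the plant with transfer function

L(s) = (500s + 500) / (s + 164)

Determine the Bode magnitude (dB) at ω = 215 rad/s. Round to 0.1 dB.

52.0 dB

Substitute s = j215:
Numerator: 500(j215) + 500 = 500 + j107500
Denominator: (j215) + 164 = 164 + j215
|N| = √(500² + 107500²) ≈ 1.075e+05, ∠N ≈ 89.73°
|D| = √(164² + 215²) ≈ 270.41, ∠D ≈ 52.66°
|L| = 1.075e+05 / 270.41 ≈ 397.54
Gain = 20 log₁₀(397.54) ≈ 51.99 dB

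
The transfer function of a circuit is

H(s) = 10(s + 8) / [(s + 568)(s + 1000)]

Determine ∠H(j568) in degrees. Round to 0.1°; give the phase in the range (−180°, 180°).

14.6°

At s = jω = j568:
zero (s+8): 8 + j568 → |·| = √(8²+568²) = √322688 ≈ 568.06, ∠ = arctan(568/8) ≈ 89.19°
pole (s+568): 568 + j568 → |·| = √(568²+568²) = √645248 ≈ 803.27, ∠ = arctan(568/568) ≈ 45.00°
pole (s+1000): 1000 + j568 → |·| = √(1000²+568²) = √1322624 ≈ 1150.1, ∠ = arctan(568/1000) ≈ 29.60°
∠H = 89.19° − 74.60° = 14.59°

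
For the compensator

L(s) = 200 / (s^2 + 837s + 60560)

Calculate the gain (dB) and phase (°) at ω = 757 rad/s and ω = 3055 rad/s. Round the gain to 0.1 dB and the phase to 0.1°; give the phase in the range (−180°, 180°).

ω = 757: -72.2 dB, -129.0°; ω = 3055: -93.6 dB, -164.6°

Substitute s = j757:
Numerator: 200 = 200 + j0
Denominator: (j757)^2 + 837(j757) + 60560 = -512489 + j633609
|N| = √(200² + 0²) ≈ 200, ∠N ≈ 0.00°
|D| = √(512489² + 633609²) ≈ 8.1493e+05, ∠D ≈ 128.97°
|L| = 200 / 8.1493e+05 ≈ 0.00024542
Gain = 20 log₁₀(0.00024542) ≈ -72.20 dB
∠L = 0.00° − 128.97° = -128.97°

Substitute s = j3055:
Numerator: 200 = 200 + j0
Denominator: (j3055)^2 + 837(j3055) + 60560 = -9272465 + j2557035
|N| = √(200² + 0²) ≈ 200, ∠N ≈ 0.00°
|D| = √(9272465² + 2557035²) ≈ 9.6186e+06, ∠D ≈ 164.58°
|L| = 200 / 9.6186e+06 ≈ 2.0793e-05
Gain = 20 log₁₀(2.0793e-05) ≈ -93.64 dB
∠L = 0.00° − 164.58° = -164.58°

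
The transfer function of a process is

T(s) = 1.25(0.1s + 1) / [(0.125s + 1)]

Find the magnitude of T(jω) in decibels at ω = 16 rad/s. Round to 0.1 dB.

0.5 dB

At ω = 16 rad/s:
zero (1 + j16·0.1) = 1 + j1.6 → |·| ≈ 1.8868, ∠ ≈ 57.99°
pole (1 + j16·0.125) = 1 + j2 → |·| ≈ 2.2361, ∠ ≈ 63.43°
|T| = 1.25 · 1.8868 / (2.2361) ≈ 1.0547
Gain = 20 log₁₀(1.0547) ≈ 0.46 dB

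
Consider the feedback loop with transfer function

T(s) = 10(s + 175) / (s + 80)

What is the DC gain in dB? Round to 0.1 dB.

T(0) = 10·175 / (80) = 21.875
20 log₁₀(21.875) ≈ 26.80 dB

26.8 dB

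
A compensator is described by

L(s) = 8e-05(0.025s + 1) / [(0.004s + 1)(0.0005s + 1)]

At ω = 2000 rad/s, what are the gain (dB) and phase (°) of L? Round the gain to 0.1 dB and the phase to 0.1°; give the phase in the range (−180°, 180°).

At ω = 2000 rad/s:
zero (1 + j2000·0.025) = 1 + j50 → |·| ≈ 50.01, ∠ ≈ 88.85°
pole (1 + j2000·0.004) = 1 + j8 → |·| ≈ 8.0623, ∠ ≈ 82.87°
pole (1 + j2000·0.0005) = 1 + j1 → |·| ≈ 1.4142, ∠ ≈ 45.00°
|L| = 8e-05 · 50.01 / (8.0623 · 1.4142) ≈ 0.00035089
Gain = 20 log₁₀(0.00035089) ≈ -69.10 dB
∠L = (88.85°) − (82.87° + 45.00°) = -39.02°

-69.1 dB, -39.0°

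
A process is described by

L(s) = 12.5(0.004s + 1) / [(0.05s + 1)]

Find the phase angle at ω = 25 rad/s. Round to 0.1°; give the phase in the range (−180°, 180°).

At ω = 25 rad/s:
zero (1 + j25·0.004) = 1 + j0.1 → |·| ≈ 1.005, ∠ ≈ 5.71°
pole (1 + j25·0.05) = 1 + j1.25 → |·| ≈ 1.6008, ∠ ≈ 51.34°
∠L = (5.71°) − (51.34°) = -45.63°

-45.6°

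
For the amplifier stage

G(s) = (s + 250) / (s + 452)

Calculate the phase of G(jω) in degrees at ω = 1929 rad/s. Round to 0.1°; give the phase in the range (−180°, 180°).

At s = jω = j1929:
zero (s+250): 250 + j1929 → |·| = √(250²+1929²) = √3783541 ≈ 1945.1, ∠ = arctan(1929/250) ≈ 82.62°
pole (s+452): 452 + j1929 → |·| = √(452²+1929²) = √3925345 ≈ 1981.2, ∠ = arctan(1929/452) ≈ 76.81°
∠G = 82.62° − 76.81° = 5.81°

5.8°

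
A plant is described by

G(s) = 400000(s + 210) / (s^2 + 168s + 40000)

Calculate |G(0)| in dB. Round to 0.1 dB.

66.4 dB

G(0) = 400000·210 / 40000 = 2100
20 log₁₀(2100) ≈ 66.44 dB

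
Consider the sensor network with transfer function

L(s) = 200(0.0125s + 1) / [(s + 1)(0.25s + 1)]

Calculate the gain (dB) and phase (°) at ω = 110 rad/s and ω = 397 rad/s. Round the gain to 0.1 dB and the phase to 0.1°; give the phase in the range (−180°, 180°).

ω = 110: -19.0 dB, -123.4°; ω = 397: -31.8 dB, -100.7°

At ω = 110 rad/s:
zero (1 + j110·0.0125) = 1 + j1.375 → |·| ≈ 1.7002, ∠ ≈ 53.97°
pole (1 + j110·1) = 1 + j110 → |·| ≈ 110, ∠ ≈ 89.48°
pole (1 + j110·0.25) = 1 + j27.5 → |·| ≈ 27.518, ∠ ≈ 87.92°
|L| = 200 · 1.7002 / (110 · 27.518) ≈ 0.11234
Gain = 20 log₁₀(0.11234) ≈ -18.99 dB
∠L = (53.97°) − (89.48° + 87.92°) = -123.43°

At ω = 397 rad/s:
zero (1 + j397·0.0125) = 1 + j4.9625 → |·| ≈ 5.0623, ∠ ≈ 78.61°
pole (1 + j397·1) = 1 + j397 → |·| ≈ 397, ∠ ≈ 89.86°
pole (1 + j397·0.25) = 1 + j99.25 → |·| ≈ 99.255, ∠ ≈ 89.42°
|L| = 200 · 5.0623 / (397 · 99.255) ≈ 0.025694
Gain = 20 log₁₀(0.025694) ≈ -31.80 dB
∠L = (78.61°) − (89.86° + 89.42°) = -100.67°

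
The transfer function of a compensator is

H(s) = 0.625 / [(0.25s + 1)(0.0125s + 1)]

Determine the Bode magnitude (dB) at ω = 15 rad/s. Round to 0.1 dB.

-16.0 dB

At ω = 15 rad/s:
pole (1 + j15·0.25) = 1 + j3.75 → |·| ≈ 3.881, ∠ ≈ 75.07°
pole (1 + j15·0.0125) = 1 + j0.1875 → |·| ≈ 1.0174, ∠ ≈ 10.62°
|H| = 0.625 · 1 / (3.881 · 1.0174) ≈ 0.15829
Gain = 20 log₁₀(0.15829) ≈ -16.01 dB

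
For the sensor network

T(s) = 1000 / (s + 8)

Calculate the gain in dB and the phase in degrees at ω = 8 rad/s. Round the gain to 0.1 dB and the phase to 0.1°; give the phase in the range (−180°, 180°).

At s = jω = j8:
pole (s+8): 8 + j8 → |·| = √(8²+8²) = √128 ≈ 11.314, ∠ = arctan(8/8) ≈ 45.00°
|T| = 1000 / 11.314 ≈ 88.386
Gain = 20 log₁₀(88.386) ≈ 38.93 dB
∠T = 0.00° − 45.00° = -45.00°

38.9 dB, -45.0°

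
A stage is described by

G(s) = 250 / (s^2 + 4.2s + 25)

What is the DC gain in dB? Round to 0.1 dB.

20.0 dB

G(0) = 250 / 25 = 10
20 log₁₀(10) ≈ 20.00 dB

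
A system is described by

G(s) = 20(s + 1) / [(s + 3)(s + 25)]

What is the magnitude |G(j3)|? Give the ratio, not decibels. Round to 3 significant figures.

At s = jω = j3:
zero (s+1): 1 + j3 → |·| = √(1²+3²) = √10 ≈ 3.1623, ∠ = arctan(3/1) ≈ 71.57°
pole (s+3): 3 + j3 → |·| = √(3²+3²) = √18 ≈ 4.2426, ∠ = arctan(3/3) ≈ 45.00°
pole (s+25): 25 + j3 → |·| = √(25²+3²) = √634 ≈ 25.179, ∠ = arctan(3/25) ≈ 6.84°
|G| = 20 · 3.1623 / 106.82 ≈ 0.59208

0.592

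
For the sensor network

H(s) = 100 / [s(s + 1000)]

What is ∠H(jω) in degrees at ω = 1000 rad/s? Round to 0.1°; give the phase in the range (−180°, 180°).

-135.0°

At s = jω = j1000:
pole (s+1000): 1000 + j1000 → |·| = √(1000²+1000²) = √2000000 ≈ 1414.2, ∠ = arctan(1000/1000) ≈ 45.00°
pole at origin: |s| = 1000, ∠ = 90.00° (in denominator)
∠H = 0.00° − 135.00° = -135.00°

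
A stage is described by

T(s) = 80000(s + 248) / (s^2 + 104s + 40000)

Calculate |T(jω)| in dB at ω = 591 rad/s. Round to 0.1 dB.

44.2 dB

At s = jω = j591:
zero (s+248): 248 + j591 → |·| = √(248²+591²) = √410785 ≈ 640.93, ∠ = arctan(591/248) ≈ 67.24°
quadratic: (j591)² + 104·j591 + 40000 = -309281 + j61464 → |·| ≈ 3.1533e+05, ∠ ≈ 168.76°
|T| = 80000 · 640.93 / 3.1533e+05 ≈ 162.61
Gain = 20 log₁₀(162.61) ≈ 44.22 dB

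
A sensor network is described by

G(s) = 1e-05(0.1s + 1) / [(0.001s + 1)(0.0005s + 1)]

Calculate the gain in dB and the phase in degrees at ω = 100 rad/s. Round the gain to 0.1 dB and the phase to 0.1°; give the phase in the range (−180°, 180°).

-80.0 dB, 75.7°

At ω = 100 rad/s:
zero (1 + j100·0.1) = 1 + j10 → |·| ≈ 10.05, ∠ ≈ 84.29°
pole (1 + j100·0.001) = 1 + j0.1 → |·| ≈ 1.005, ∠ ≈ 5.71°
pole (1 + j100·0.0005) = 1 + j0.05 → |·| ≈ 1.0012, ∠ ≈ 2.86°
|G| = 1e-05 · 10.05 / (1.005 · 1.0012) ≈ 9.988e-05
Gain = 20 log₁₀(9.988e-05) ≈ -80.01 dB
∠G = (84.29°) − (5.71° + 2.86°) = 75.72°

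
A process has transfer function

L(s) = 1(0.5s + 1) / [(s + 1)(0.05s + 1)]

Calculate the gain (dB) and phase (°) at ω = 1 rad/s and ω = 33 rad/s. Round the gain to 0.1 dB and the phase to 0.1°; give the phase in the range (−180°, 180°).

At ω = 1 rad/s:
zero (1 + j1·0.5) = 1 + j0.5 → |·| ≈ 1.118, ∠ ≈ 26.57°
pole (1 + j1·1) = 1 + j1 → |·| ≈ 1.4142, ∠ ≈ 45.00°
pole (1 + j1·0.05) = 1 + j0.05 → |·| ≈ 1.0012, ∠ ≈ 2.86°
|L| = 1 · 1.118 / (1.4142 · 1.0012) ≈ 0.78961
Gain = 20 log₁₀(0.78961) ≈ -2.05 dB
∠L = (26.57°) − (45.00° + 2.86°) = -21.29°

At ω = 33 rad/s:
zero (1 + j33·0.5) = 1 + j16.5 → |·| ≈ 16.53, ∠ ≈ 86.53°
pole (1 + j33·1) = 1 + j33 → |·| ≈ 33.015, ∠ ≈ 88.26°
pole (1 + j33·0.05) = 1 + j1.65 → |·| ≈ 1.9294, ∠ ≈ 58.78°
|L| = 1 · 16.53 / (33.015 · 1.9294) ≈ 0.2595
Gain = 20 log₁₀(0.2595) ≈ -11.72 dB
∠L = (86.53°) − (88.26° + 58.78°) = -60.51°

ω = 1: -2.1 dB, -21.3°; ω = 33: -11.7 dB, -60.5°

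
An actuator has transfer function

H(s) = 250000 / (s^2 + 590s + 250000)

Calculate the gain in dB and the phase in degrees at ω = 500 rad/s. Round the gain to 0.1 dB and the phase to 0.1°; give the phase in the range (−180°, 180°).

-1.4 dB, -90.0°

At s = jω = j500:
quadratic: (j500)² + 590·j500 + 250000 = 0 + j295000 → |·| ≈ 2.95e+05, ∠ ≈ 90.00°
|H| = 250000 / 2.95e+05 ≈ 0.84746
Gain = 20 log₁₀(0.84746) ≈ -1.44 dB
∠H = 0.00° − 90.00° = -90.00°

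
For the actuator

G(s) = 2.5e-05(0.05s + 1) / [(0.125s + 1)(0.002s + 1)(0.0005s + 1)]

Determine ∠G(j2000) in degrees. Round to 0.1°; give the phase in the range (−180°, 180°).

-121.3°

At ω = 2000 rad/s:
zero (1 + j2000·0.05) = 1 + j100 → |·| ≈ 100, ∠ ≈ 89.43°
pole (1 + j2000·0.125) = 1 + j250 → |·| ≈ 250, ∠ ≈ 89.77°
pole (1 + j2000·0.002) = 1 + j4 → |·| ≈ 4.1231, ∠ ≈ 75.96°
pole (1 + j2000·0.0005) = 1 + j1 → |·| ≈ 1.4142, ∠ ≈ 45.00°
∠G = (89.43°) − (89.77° + 75.96° + 45.00°) = -121.30°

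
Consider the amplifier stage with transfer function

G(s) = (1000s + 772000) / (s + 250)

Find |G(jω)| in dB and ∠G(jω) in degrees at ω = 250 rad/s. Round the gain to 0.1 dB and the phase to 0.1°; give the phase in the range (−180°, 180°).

67.2 dB, -27.1°

Substitute s = j250:
Numerator: 1000(j250) + 772000 = 772000 + j250000
Denominator: (j250) + 250 = 250 + j250
|N| = √(772000² + 250000²) ≈ 8.1147e+05, ∠N ≈ 17.94°
|D| = √(250² + 250²) ≈ 353.55, ∠D ≈ 45.00°
|G| = 8.1147e+05 / 353.55 ≈ 2295.2
Gain = 20 log₁₀(2295.2) ≈ 67.22 dB
∠G = 17.94° − 45.00° = -27.06°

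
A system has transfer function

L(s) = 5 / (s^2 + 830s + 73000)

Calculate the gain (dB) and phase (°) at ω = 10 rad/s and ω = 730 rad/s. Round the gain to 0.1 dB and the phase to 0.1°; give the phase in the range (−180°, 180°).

Substitute s = j10:
Numerator: 5 = 5 + j0
Denominator: (j10)^2 + 830(j10) + 73000 = 72900 + j8300
|N| = √(5² + 0²) ≈ 5, ∠N ≈ 0.00°
|D| = √(72900² + 8300²) ≈ 73371, ∠D ≈ 6.50°
|L| = 5 / 73371 ≈ 6.8147e-05
Gain = 20 log₁₀(6.8147e-05) ≈ -83.33 dB
∠L = 0.00° − 6.50° = -6.50°

Substitute s = j730:
Numerator: 5 = 5 + j0
Denominator: (j730)^2 + 830(j730) + 73000 = -459900 + j605900
|N| = √(5² + 0²) ≈ 5, ∠N ≈ 0.00°
|D| = √(459900² + 605900²) ≈ 7.6067e+05, ∠D ≈ 127.20°
|L| = 5 / 7.6067e+05 ≈ 6.5732e-06
Gain = 20 log₁₀(6.5732e-06) ≈ -103.64 dB
∠L = 0.00° − 127.20° = -127.20°

ω = 10: -83.3 dB, -6.5°; ω = 730: -103.6 dB, -127.2°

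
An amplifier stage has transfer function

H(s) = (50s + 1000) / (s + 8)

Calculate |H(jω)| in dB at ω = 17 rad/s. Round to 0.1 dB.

36.9 dB

Substitute s = j17:
Numerator: 50(j17) + 1000 = 1000 + j850
Denominator: (j17) + 8 = 8 + j17
|N| = √(1000² + 850²) ≈ 1312.4, ∠N ≈ 40.36°
|D| = √(8² + 17²) ≈ 18.788, ∠D ≈ 64.80°
|H| = 1312.4 / 18.788 ≈ 69.853
Gain = 20 log₁₀(69.853) ≈ 36.88 dB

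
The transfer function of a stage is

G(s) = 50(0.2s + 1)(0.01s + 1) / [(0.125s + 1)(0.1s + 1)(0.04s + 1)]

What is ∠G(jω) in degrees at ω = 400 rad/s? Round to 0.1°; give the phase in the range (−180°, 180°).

At ω = 400 rad/s:
zero (1 + j400·0.2) = 1 + j80 → |·| ≈ 80.006, ∠ ≈ 89.28°
zero (1 + j400·0.01) = 1 + j4 → |·| ≈ 4.1231, ∠ ≈ 75.96°
pole (1 + j400·0.125) = 1 + j50 → |·| ≈ 50.01, ∠ ≈ 88.85°
pole (1 + j400·0.1) = 1 + j40 → |·| ≈ 40.012, ∠ ≈ 88.57°
pole (1 + j400·0.04) = 1 + j16 → |·| ≈ 16.031, ∠ ≈ 86.42°
∠G = (89.28° + 75.96°) − (88.85° + 88.57° + 86.42°) = -98.60°

-98.6°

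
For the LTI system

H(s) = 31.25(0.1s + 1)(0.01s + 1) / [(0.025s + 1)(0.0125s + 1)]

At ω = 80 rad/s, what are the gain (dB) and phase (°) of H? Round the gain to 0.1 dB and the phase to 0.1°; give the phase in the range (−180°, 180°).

At ω = 80 rad/s:
zero (1 + j80·0.1) = 1 + j8 → |·| ≈ 8.0623, ∠ ≈ 82.87°
zero (1 + j80·0.01) = 1 + j0.8 → |·| ≈ 1.2806, ∠ ≈ 38.66°
pole (1 + j80·0.025) = 1 + j2 → |·| ≈ 2.2361, ∠ ≈ 63.43°
pole (1 + j80·0.0125) = 1 + j1 → |·| ≈ 1.4142, ∠ ≈ 45.00°
|H| = 31.25 · 8.0623 · 1.2806 / (2.2361 · 1.4142) ≈ 102.03
Gain = 20 log₁₀(102.03) ≈ 40.17 dB
∠H = (82.87° + 38.66°) − (63.43° + 45.00°) = 13.10°

40.2 dB, 13.1°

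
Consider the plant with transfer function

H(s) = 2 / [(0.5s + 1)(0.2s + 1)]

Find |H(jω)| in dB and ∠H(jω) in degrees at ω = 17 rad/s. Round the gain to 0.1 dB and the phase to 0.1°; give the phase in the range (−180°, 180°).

-23.6 dB, -156.9°

At ω = 17 rad/s:
pole (1 + j17·0.5) = 1 + j8.5 → |·| ≈ 8.5586, ∠ ≈ 83.29°
pole (1 + j17·0.2) = 1 + j3.4 → |·| ≈ 3.544, ∠ ≈ 73.61°
|H| = 2 · 1 / (8.5586 · 3.544) ≈ 0.065938
Gain = 20 log₁₀(0.065938) ≈ -23.62 dB
∠H = (0°) − (83.29° + 73.61°) = -156.90°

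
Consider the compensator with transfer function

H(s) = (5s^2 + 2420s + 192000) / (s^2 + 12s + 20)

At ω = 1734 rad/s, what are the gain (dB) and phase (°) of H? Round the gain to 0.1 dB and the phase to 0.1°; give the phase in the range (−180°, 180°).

14.2 dB, -15.4°

Substitute s = j1734:
Numerator: 5(j1734)^2 + 2420(j1734) + 192000 = -14841780 + j4196280
Denominator: (j1734)^2 + 12(j1734) + 20 = -3006736 + j20808
|N| = √(14841780² + 4196280²) ≈ 1.5424e+07, ∠N ≈ 164.21°
|D| = √(3006736² + 20808²) ≈ 3.0068e+06, ∠D ≈ 179.60°
|H| = 1.5424e+07 / 3.0068e+06 ≈ 5.1297
Gain = 20 log₁₀(5.1297) ≈ 14.20 dB
∠H = 164.21° − 179.60° = -15.39°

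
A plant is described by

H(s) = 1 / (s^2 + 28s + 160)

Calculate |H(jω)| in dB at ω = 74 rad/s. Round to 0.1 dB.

-75.1 dB

Substitute s = j74:
Numerator: 1 = 1 + j0
Denominator: (j74)^2 + 28(j74) + 160 = -5316 + j2072
|N| = √(1² + 0²) ≈ 1, ∠N ≈ 0.00°
|D| = √(5316² + 2072²) ≈ 5705.5, ∠D ≈ 158.71°
|H| = 1 / 5705.5 ≈ 0.00017527
Gain = 20 log₁₀(0.00017527) ≈ -75.13 dB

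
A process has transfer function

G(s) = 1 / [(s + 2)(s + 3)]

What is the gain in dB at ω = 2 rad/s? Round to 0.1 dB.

-20.2 dB

At s = jω = j2:
pole (s+2): 2 + j2 → |·| = √(2²+2²) = √8 ≈ 2.8284, ∠ = arctan(2/2) ≈ 45.00°
pole (s+3): 3 + j2 → |·| = √(3²+2²) = √13 ≈ 3.6056, ∠ = arctan(2/3) ≈ 33.69°
|G| = 1 / 10.198 ≈ 0.098058
Gain = 20 log₁₀(0.098058) ≈ -20.17 dB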